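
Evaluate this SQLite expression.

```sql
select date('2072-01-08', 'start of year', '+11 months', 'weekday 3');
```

`start of year` rewinds 2072-01-08 to 2072-01-01.
Adding +11 months to 2072-01-01 gives 2072-12-01.
`weekday 3` advances to the next Wednesday; 2072-12-01 is a Thursday, so it moves forward to 2072-12-07.

2072-12-07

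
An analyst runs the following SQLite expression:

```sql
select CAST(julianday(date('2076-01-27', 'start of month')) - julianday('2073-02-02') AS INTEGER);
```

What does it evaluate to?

1063

`start of month` rewinds 2076-01-27 to 2076-01-01.
26 days remain in February 2073 after the 2nd (28 − 2).
Full months from March 2073 through December 2075 contribute their day counts.
Then 1 day into January 2076.
Total: 26 + 31 + 30 + 31 + 30 + 31 + 31 + 30 + 31 + 30 + 31 + 31 + 28 + 31 + 30 + 31 + 30 + 31 + 31 + 30 + 31 + 30 + 31 + 31 + 28 + 31 + 30 + 31 + 30 + 31 + 31 + 30 + 31 + 30 + 31 + 1 = 1063.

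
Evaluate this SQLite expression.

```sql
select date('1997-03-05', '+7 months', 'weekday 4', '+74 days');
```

1997-12-22

Adding +7 months to 1997-03-05 gives 1997-10-05.
`weekday 4` advances to the next Thursday; 1997-10-05 is a Sunday, so it moves forward to 1997-10-09.
Applying '+74 days' to 1997-10-09: counting 74 days forward gives 1997-12-22.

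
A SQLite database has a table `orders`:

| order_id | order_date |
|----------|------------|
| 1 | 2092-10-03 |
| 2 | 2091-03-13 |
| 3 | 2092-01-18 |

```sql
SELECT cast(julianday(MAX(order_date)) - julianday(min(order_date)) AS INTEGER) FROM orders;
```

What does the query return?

570

MIN = 2091-03-13, MAX = 2092-10-03.
18 days remain in March 2091 after the 13th (31 − 13).
Full months from April 2091 through September 2092 contribute their day counts.
Then 3 days into October 2092.
Total: 18 + 30 + 31 + 30 + 31 + 31 + 30 + 31 + 30 + 31 + 31 + 29 + 31 + 30 + 31 + 30 + 31 + 31 + 30 + 3 = 570.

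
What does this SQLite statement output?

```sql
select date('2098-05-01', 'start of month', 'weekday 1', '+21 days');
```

2098-05-26

`start of month` rewinds 2098-05-01 to 2098-05-01.
`weekday 1` advances to the next Monday; 2098-05-01 is a Thursday, so it moves forward to 2098-05-05.
Advancing 21 more days within May lands on 2098-05-26.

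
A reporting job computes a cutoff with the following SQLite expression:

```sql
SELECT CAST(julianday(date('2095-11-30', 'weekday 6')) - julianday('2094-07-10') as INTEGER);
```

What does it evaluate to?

`weekday 6` advances to the next Saturday; 2095-11-30 is a Wednesday, so it moves forward to 2095-12-03.
21 days remain in July 2094 after the 10th (31 − 10).
Full months from August 2094 through November 2095 contribute their day counts.
Then 3 days into December 2095.
Total: 21 + 31 + 30 + 31 + 30 + 31 + 31 + 28 + 31 + 30 + 31 + 30 + 31 + 31 + 30 + 31 + 30 + 3 = 511.

511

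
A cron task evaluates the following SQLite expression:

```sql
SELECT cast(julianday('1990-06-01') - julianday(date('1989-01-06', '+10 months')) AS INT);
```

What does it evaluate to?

207

Adding +10 months to 1989-01-06 gives 1989-11-06.
24 days remain in November 1989 after the 6th (30 − 6).
Full months from December 1989 through May 1990 contribute their day counts.
Then 1 day into June 1990.
Total: 24 + 31 + 31 + 28 + 31 + 30 + 31 + 1 = 207.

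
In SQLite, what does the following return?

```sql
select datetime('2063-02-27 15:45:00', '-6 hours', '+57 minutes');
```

2063-02-27 10:42:00

-6 hours from 2063-02-27 15:45:00 is 2063-02-27 09:45:00.
+57 minutes from 2063-02-27 09:45:00 is 2063-02-27 10:42:00.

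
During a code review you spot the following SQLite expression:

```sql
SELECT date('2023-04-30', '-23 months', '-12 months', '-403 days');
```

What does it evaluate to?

Adding -23 months to 2023-04-30 gives 2021-05-30.
Adding -12 months to 2021-05-30 gives 2020-05-30.
Applying '-403 days' to 2020-05-30: counting 403 days back gives 2019-04-23.

2019-04-23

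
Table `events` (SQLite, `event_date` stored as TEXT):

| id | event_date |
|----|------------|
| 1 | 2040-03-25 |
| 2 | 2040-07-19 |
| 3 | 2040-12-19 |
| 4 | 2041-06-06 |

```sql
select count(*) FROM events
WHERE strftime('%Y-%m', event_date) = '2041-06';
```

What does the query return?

Rows with year-month 2041-06: 2041-06-06 → 1.

1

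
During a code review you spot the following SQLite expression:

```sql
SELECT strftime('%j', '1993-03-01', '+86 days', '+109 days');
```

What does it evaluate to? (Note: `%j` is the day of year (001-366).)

255

First apply '+86 days', '+109 days': 1993-03-01 → 1993-09-12.
Day-of-year for 1993-09-12: days since 1993-01-01 inclusive = 255, zero-padded to 255.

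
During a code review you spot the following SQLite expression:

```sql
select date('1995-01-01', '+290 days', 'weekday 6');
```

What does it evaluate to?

Applying '+290 days' to 1995-01-01: counting 290 days forward gives 1995-10-18.
`weekday 6` advances to the next Saturday; 1995-10-18 is a Wednesday, so it moves forward to 1995-10-21.

1995-10-21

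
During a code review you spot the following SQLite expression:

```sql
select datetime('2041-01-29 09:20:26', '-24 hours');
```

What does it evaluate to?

2041-01-28 09:20:26

-24 hours from 2041-01-29 09:20:26 is 2041-01-28 09:20:26 (crosses midnight).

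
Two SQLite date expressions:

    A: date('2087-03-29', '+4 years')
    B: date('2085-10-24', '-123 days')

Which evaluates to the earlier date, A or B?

A = 2091-03-29.
B = 2085-06-23.
B is earlier.

B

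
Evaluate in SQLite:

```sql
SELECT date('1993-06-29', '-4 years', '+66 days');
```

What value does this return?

Adding -4 years to 1993-06-29 gives 1989-06-29.
Applying '+66 days' to 1989-06-29: counting 66 days forward gives 1989-09-03.

1989-09-03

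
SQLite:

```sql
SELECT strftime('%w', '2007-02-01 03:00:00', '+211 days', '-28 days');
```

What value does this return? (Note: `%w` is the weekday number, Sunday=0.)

5

First apply '+211 days', '-28 days': 2007-02-01 03:00:00 → 2007-08-03 03:00:00.
2007-08-03 is a Friday; with Sunday=0 that is 5.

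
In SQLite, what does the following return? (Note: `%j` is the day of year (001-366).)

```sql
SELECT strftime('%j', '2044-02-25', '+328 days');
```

018

First apply '+328 days': 2044-02-25 → 2045-01-18.
Day-of-year for 2045-01-18: days since 2045-01-01 inclusive = 18, zero-padded to 018.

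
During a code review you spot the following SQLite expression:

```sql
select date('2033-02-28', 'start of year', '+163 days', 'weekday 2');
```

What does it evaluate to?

`start of year` rewinds 2033-02-28 to 2033-01-01.
Applying '+163 days' to 2033-01-01: counting 163 days forward gives 2033-06-13.
`weekday 2` advances to the next Tuesday; 2033-06-13 is a Monday, so it moves forward to 2033-06-14.

2033-06-14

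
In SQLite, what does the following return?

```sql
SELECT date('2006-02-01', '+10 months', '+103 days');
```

Adding +10 months to 2006-02-01 gives 2006-12-01.
Applying '+103 days' to 2006-12-01: counting 103 days forward gives 2007-03-14.

2007-03-14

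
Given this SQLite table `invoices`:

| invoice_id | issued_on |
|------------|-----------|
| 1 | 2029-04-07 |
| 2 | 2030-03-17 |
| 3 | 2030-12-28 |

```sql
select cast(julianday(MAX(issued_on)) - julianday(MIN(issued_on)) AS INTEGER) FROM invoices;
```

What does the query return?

MIN = 2029-04-07, MAX = 2030-12-28.
23 days remain in April 2029 after the 7th (30 − 7).
Full months from May 2029 through November 2030 contribute their day counts.
Then 28 days into December 2030.
Total: 23 + 31 + 30 + 31 + 31 + 30 + 31 + 30 + 31 + 31 + 28 + 31 + 30 + 31 + 30 + 31 + 31 + 30 + 31 + 30 + 28 = 630.

630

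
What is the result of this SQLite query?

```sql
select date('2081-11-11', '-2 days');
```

Going back 2 days within November lands on 2081-11-09.

2081-11-09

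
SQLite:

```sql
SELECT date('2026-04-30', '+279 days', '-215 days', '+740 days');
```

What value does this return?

2028-07-12

Applying '+279 days' to 2026-04-30: counting 279 days forward gives 2027-02-03.
Applying '-215 days' to 2027-02-03: counting 215 days back gives 2026-07-03.
Applying '+740 days' to 2026-07-03: counting 740 days forward gives 2028-07-12.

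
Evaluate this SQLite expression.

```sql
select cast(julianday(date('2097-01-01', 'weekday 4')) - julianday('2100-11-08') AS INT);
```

-1404

`weekday 4` advances to the next Thursday; 2097-01-01 is a Tuesday, so it moves forward to 2097-01-03.
28 days remain in January 2097 after the 3rd (31 − 3).
Full months from February 2097 through October 2100 contribute their day counts.
Then 8 days into November 2100.
Total: 28 + 28 + 31 + 30 + 31 + 30 + 31 + 31 + 30 + 31 + 30 + 31 + 31 + 28 + 31 + 30 + 31 + 30 + 31 + 31 + 30 + 31 + 30 + 31 + 31 + 28 + 31 + 30 + 31 + 30 + 31 + 31 + 30 + 31 + 30 + 31 + 31 + 28 + 31 + 30 + 31 + 30 + 31 + 31 + 30 + 31 + 8 = 1404.
The subtraction is earlier − later, so the result is −1404 → -1404.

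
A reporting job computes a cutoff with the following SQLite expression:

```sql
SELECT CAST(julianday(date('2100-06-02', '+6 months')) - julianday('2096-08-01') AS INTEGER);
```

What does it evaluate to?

1583

Adding +6 months to 2100-06-02 gives 2100-12-02.
30 days remain in August 2096 after the 1st (31 − 1).
Full months from September 2096 through November 2100 contribute their day counts.
Then 2 days into December 2100.
Total: 30 + 30 + 31 + 30 + 31 + 31 + 28 + 31 + 30 + 31 + 30 + 31 + 31 + 30 + 31 + 30 + 31 + 31 + 28 + 31 + 30 + 31 + 30 + 31 + 31 + 30 + 31 + 30 + 31 + 31 + 28 + 31 + 30 + 31 + 30 + 31 + 31 + 30 + 31 + 30 + 31 + 31 + 28 + 31 + 30 + 31 + 30 + 31 + 31 + 30 + 31 + 30 + 2 = 1583.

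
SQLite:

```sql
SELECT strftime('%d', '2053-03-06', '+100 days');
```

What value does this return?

First apply '+100 days': 2053-03-06 → 2053-06-14.
`%d` extracts the 2-digit day of month: 14.

14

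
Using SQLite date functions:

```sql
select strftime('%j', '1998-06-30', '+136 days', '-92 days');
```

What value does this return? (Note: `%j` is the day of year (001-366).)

225

First apply '+136 days', '-92 days': 1998-06-30 → 1998-08-13.
Day-of-year for 1998-08-13: days since 1998-01-01 inclusive = 225, zero-padded to 225.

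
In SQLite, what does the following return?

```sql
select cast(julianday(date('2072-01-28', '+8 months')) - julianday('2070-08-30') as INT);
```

Adding +8 months to 2072-01-28 gives 2072-09-28.
1 day remains in August 2070 after the 30th (31 − 30).
Full months from September 2070 through August 2072 contribute their day counts.
Then 28 days into September 2072.
Total: 1 + 30 + 31 + 30 + 31 + 31 + 28 + 31 + 30 + 31 + 30 + 31 + 31 + 30 + 31 + 30 + 31 + 31 + 29 + 31 + 30 + 31 + 30 + 31 + 31 + 28 = 760.

760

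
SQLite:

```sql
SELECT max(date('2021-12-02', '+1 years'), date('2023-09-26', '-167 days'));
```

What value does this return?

date('2021-12-02', '+1 years') → 2022-12-02.
date('2023-09-26', '-167 days') → 2023-04-12.
Later of the two is 2023-04-12.

2023-04-12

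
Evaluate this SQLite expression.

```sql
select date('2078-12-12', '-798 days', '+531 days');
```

Applying '-798 days' to 2078-12-12: counting 798 days back gives 2076-10-05.
Applying '+531 days' to 2076-10-05: counting 531 days forward gives 2078-03-20.

2078-03-20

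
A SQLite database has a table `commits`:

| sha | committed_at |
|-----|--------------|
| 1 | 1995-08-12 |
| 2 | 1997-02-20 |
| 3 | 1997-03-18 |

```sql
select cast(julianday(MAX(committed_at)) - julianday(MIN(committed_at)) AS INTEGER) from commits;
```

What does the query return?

584

MIN = 1995-08-12, MAX = 1997-03-18.
19 days remain in August 1995 after the 12th (31 − 12).
Full months from September 1995 through February 1997 contribute their day counts.
Then 18 days into March 1997.
Total: 19 + 30 + 31 + 30 + 31 + 31 + 29 + 31 + 30 + 31 + 30 + 31 + 31 + 30 + 31 + 30 + 31 + 31 + 28 + 18 = 584.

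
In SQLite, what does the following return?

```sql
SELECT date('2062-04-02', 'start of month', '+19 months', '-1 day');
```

2063-10-31

`start of month` rewinds 2062-04-02 to 2062-04-01.
Adding +19 months to 2062-04-01 gives 2063-11-01.
Going back 1 day from 2063-11-01 reaches 2063-10-31 (last day of October, 31 days).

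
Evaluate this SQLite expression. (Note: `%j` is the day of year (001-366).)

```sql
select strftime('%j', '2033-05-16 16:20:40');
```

Day-of-year for 2033-05-16: days since 2033-01-01 inclusive = 136, zero-padded to 136.

136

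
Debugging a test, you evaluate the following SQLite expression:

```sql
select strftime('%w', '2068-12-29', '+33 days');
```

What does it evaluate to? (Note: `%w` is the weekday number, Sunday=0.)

First apply '+33 days': 2068-12-29 → 2069-01-31.
2069-01-31 is a Thursday; with Sunday=0 that is 4.

4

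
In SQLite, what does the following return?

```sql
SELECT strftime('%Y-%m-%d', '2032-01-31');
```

2032-01-31

`%Y-%m-%d` extracts the ISO date: 2032-01-31.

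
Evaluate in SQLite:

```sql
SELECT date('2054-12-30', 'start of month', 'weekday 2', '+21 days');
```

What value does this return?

2054-12-22

`start of month` rewinds 2054-12-30 to 2054-12-01.
`weekday 2` advances to the next Tuesday; 2054-12-01 is already a Tuesday, so it stays at 2054-12-01.
Advancing 21 more days within December lands on 2054-12-22.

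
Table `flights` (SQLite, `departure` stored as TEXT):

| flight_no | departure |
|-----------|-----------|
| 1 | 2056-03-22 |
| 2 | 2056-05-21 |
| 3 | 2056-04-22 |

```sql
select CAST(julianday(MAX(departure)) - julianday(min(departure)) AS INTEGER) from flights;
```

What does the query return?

MIN = 2056-03-22, MAX = 2056-05-21.
9 days remain in March 2056 after the 22nd (31 − 22).
April 2056: 30 days.
Then 21 days into May 2056.
Total: 9 + 30 + 21 = 60.

60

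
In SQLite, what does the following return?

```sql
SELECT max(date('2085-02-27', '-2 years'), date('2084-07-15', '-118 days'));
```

2084-03-19

date('2085-02-27', '-2 years') → 2083-02-27.
date('2084-07-15', '-118 days') → 2084-03-19.
Later of the two is 2084-03-19.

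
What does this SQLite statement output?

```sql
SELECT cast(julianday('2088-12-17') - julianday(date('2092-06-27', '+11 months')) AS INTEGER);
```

-1622

Adding +11 months to 2092-06-27 gives 2093-05-27.
14 days remain in December 2088 after the 17th (31 − 17).
Full months from January 2089 through April 2093 contribute their day counts.
Then 27 days into May 2093.
Total: 14 + 31 + 28 + 31 + 30 + 31 + 30 + 31 + 31 + 30 + 31 + 30 + 31 + 31 + 28 + 31 + 30 + 31 + 30 + 31 + 31 + 30 + 31 + 30 + 31 + 31 + 28 + 31 + 30 + 31 + 30 + 31 + 31 + 30 + 31 + 30 + 31 + 31 + 29 + 31 + 30 + 31 + 30 + 31 + 31 + 30 + 31 + 30 + 31 + 31 + 28 + 31 + 30 + 27 = 1622.
The subtraction is earlier − later, so the result is −1622 → -1622.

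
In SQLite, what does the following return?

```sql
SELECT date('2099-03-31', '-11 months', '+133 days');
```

Adding -11 months to 2099-03-31 targets 2098-04-31. April 2098 has only 30 days, so SQLite normalizes the 1-day overflow forward to 2098-05-01.
Applying '+133 days' to 2098-05-01: counting 133 days forward gives 2098-09-11.

2098-09-11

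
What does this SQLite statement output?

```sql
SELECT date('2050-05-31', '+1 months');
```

2050-07-01

Adding +1 month to 2050-05-31 targets 2050-06-31. June 2050 has only 30 days, so SQLite normalizes the 1-day overflow forward to 2050-07-01.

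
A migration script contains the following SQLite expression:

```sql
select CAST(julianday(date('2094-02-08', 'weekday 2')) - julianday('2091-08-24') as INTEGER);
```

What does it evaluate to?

900

`weekday 2` advances to the next Tuesday; 2094-02-08 is a Monday, so it moves forward to 2094-02-09.
7 days remain in August 2091 after the 24th (31 − 24).
Full months from September 2091 through January 2094 contribute their day counts.
Then 9 days into February 2094.
Total: 7 + 30 + 31 + 30 + 31 + 31 + 29 + 31 + 30 + 31 + 30 + 31 + 31 + 30 + 31 + 30 + 31 + 31 + 28 + 31 + 30 + 31 + 30 + 31 + 31 + 30 + 31 + 30 + 31 + 31 + 9 = 900.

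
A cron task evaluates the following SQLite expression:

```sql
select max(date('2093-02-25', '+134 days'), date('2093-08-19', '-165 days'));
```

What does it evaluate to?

date('2093-02-25', '+134 days') → 2093-07-09.
date('2093-08-19', '-165 days') → 2093-03-07.
Later of the two is 2093-07-09.

2093-07-09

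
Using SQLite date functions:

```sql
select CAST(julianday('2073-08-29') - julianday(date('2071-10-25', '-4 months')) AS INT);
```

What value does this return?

Adding -4 months to 2071-10-25 gives 2071-06-25.
5 days remain in June 2071 after the 25th (30 − 25).
Full months from July 2071 through July 2073 contribute their day counts.
Then 29 days into August 2073.
Total: 5 + 31 + 31 + 30 + 31 + 30 + 31 + 31 + 29 + 31 + 30 + 31 + 30 + 31 + 31 + 30 + 31 + 30 + 31 + 31 + 28 + 31 + 30 + 31 + 30 + 31 + 29 = 796.

796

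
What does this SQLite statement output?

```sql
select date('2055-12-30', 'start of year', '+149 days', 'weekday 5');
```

`start of year` rewinds 2055-12-30 to 2055-01-01.
Applying '+149 days' to 2055-01-01: counting 149 days forward gives 2055-05-30.
`weekday 5` advances to the next Friday; 2055-05-30 is a Sunday, so it moves forward to 2055-06-04.

2055-06-04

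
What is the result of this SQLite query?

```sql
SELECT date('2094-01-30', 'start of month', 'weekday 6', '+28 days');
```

`start of month` rewinds 2094-01-30 to 2094-01-01.
`weekday 6` advances to the next Saturday; 2094-01-01 is a Friday, so it moves forward to 2094-01-02.
Advancing 28 more days within January lands on 2094-01-30.

2094-01-30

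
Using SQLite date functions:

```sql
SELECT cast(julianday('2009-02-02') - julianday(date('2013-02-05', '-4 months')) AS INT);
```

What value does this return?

-1341

Adding -4 months to 2013-02-05 gives 2012-10-05.
26 days remain in February 2009 after the 2nd (28 − 2).
Full months from March 2009 through September 2012 contribute their day counts.
Then 5 days into October 2012.
Total: 26 + 31 + 30 + 31 + 30 + 31 + 31 + 30 + 31 + 30 + 31 + 31 + 28 + 31 + 30 + 31 + 30 + 31 + 31 + 30 + 31 + 30 + 31 + 31 + 28 + 31 + 30 + 31 + 30 + 31 + 31 + 30 + 31 + 30 + 31 + 31 + 29 + 31 + 30 + 31 + 30 + 31 + 31 + 30 + 5 = 1341.
The subtraction is earlier − later, so the result is −1341 → -1341.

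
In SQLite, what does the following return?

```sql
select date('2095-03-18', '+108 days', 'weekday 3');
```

Applying '+108 days' to 2095-03-18: counting 108 days forward gives 2095-07-04.
`weekday 3` advances to the next Wednesday; 2095-07-04 is a Monday, so it moves forward to 2095-07-06.

2095-07-06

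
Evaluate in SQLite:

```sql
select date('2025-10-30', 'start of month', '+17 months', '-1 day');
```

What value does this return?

`start of month` rewinds 2025-10-30 to 2025-10-01.
Adding +17 months to 2025-10-01 gives 2027-03-01.
Going back 1 day from 2027-03-01 reaches 2027-02-28 (last day of February, 28 days).

2027-02-28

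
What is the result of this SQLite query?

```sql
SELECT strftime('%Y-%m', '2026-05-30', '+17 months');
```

2027-10

First apply '+17 months': 2026-05-30 → 2027-10-30.
`%Y-%m` extracts the year-month: 2027-10.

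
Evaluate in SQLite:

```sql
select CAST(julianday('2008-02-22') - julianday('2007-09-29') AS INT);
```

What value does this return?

1 day remains in September 2007 after the 29th (30 − 29).
October 2007: 31 days.
November 2007: 30 days.
December 2007: 31 days.
January 2008: 31 days.
Then 22 days into February 2008.
Total: 1 + 31 + 30 + 31 + 31 + 22 = 146.

146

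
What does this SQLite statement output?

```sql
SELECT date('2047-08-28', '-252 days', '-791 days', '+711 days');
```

2046-09-30

Applying '-252 days' to 2047-08-28: counting 252 days back gives 2046-12-19.
Applying '-791 days' to 2046-12-19: counting 791 days back gives 2044-10-19.
Applying '+711 days' to 2044-10-19: counting 711 days forward gives 2046-09-30.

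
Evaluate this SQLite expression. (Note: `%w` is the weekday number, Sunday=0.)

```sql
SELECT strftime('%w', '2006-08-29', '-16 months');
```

5

First apply '-16 months': 2006-08-29 → 2005-04-29.
2005-04-29 is a Friday; with Sunday=0 that is 5.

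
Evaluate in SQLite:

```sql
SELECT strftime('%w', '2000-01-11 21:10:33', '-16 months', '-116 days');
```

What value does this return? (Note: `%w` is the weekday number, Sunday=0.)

First apply '-16 months', '-116 days': 2000-01-11 21:10:33 → 1998-05-18 21:10:33.
1998-05-18 is a Monday; with Sunday=0 that is 1.

1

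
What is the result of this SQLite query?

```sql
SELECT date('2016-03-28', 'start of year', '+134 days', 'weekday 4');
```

`start of year` rewinds 2016-03-28 to 2016-01-01.
Applying '+134 days' to 2016-01-01: counting 134 days forward gives 2016-05-14.
`weekday 4` advances to the next Thursday; 2016-05-14 is a Saturday, so it moves forward to 2016-05-19.

2016-05-19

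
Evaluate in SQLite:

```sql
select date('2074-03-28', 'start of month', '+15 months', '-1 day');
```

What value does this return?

`start of month` rewinds 2074-03-28 to 2074-03-01.
Adding +15 months to 2074-03-01 gives 2075-06-01.
Going back 1 day from 2075-06-01 reaches 2075-05-31 (last day of May, 31 days).

2075-05-31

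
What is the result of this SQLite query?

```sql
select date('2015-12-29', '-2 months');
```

Adding -2 months to 2015-12-29 gives 2015-10-29.

2015-10-29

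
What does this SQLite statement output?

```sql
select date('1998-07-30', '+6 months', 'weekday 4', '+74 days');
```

Adding +6 months to 1998-07-30 gives 1999-01-30.
`weekday 4` advances to the next Thursday; 1999-01-30 is a Saturday, so it moves forward to 1999-02-04.
Applying '+74 days' to 1999-02-04: counting 74 days forward gives 1999-04-19.

1999-04-19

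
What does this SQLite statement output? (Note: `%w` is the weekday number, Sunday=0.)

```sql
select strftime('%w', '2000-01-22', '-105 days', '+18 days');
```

First apply '-105 days', '+18 days': 2000-01-22 → 1999-10-27.
1999-10-27 is a Wednesday; with Sunday=0 that is 3.

3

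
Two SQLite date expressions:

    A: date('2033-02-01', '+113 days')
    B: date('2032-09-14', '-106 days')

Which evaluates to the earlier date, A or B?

B

A = 2033-05-25.
B = 2032-05-31.
B is earlier.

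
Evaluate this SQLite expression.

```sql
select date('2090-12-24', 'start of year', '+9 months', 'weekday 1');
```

`start of year` rewinds 2090-12-24 to 2090-01-01.
Adding +9 months to 2090-01-01 gives 2090-10-01.
`weekday 1` advances to the next Monday; 2090-10-01 is a Sunday, so it moves forward to 2090-10-02.

2090-10-02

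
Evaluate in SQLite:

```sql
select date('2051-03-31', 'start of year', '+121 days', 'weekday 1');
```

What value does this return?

2051-05-08

`start of year` rewinds 2051-03-31 to 2051-01-01.
Applying '+121 days' to 2051-01-01: counting 121 days forward gives 2051-05-02.
`weekday 1` advances to the next Monday; 2051-05-02 is a Tuesday, so it moves forward to 2051-05-08.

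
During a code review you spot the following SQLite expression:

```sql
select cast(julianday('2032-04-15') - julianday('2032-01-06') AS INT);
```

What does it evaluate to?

25 days remain in January 2032 after the 6th (31 − 6).
February 2032: 29 days (leap year).
March 2032: 31 days.
Then 15 days into April 2032.
Total: 25 + 29 + 31 + 15 = 100.

100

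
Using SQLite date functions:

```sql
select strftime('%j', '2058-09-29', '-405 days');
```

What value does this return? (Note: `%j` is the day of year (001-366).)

232

First apply '-405 days': 2058-09-29 → 2057-08-20.
Day-of-year for 2057-08-20: days since 2057-01-01 inclusive = 232, zero-padded to 232.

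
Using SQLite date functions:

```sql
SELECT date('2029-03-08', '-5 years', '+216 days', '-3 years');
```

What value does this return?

Adding -5 years to 2029-03-08 gives 2024-03-08.
Applying '+216 days' to 2024-03-08: counting 216 days forward gives 2024-10-10.
Adding -3 years to 2024-10-10 gives 2021-10-10.

2021-10-10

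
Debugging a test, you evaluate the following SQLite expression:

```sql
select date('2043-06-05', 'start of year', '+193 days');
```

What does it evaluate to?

`start of year` rewinds 2043-06-05 to 2043-01-01.
Applying '+193 days' to 2043-01-01: counting 193 days forward gives 2043-07-13.

2043-07-13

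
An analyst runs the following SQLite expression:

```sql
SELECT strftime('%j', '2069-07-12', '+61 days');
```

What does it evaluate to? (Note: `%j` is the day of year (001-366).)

First apply '+61 days': 2069-07-12 → 2069-09-11.
Day-of-year for 2069-09-11: days since 2069-01-01 inclusive = 254, zero-padded to 254.

254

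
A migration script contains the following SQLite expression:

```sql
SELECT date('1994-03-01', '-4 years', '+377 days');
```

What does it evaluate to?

1991-03-13

Adding -4 years to 1994-03-01 gives 1990-03-01.
Applying '+377 days' to 1990-03-01: counting 377 days forward gives 1991-03-13.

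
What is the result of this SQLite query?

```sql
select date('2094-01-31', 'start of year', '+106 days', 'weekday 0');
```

2094-04-18

`start of year` rewinds 2094-01-31 to 2094-01-01.
Applying '+106 days' to 2094-01-01: counting 106 days forward gives 2094-04-17.
`weekday 0` advances to the next Sunday; 2094-04-17 is a Saturday, so it moves forward to 2094-04-18.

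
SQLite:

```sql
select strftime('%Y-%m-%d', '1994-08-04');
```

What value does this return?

1994-08-04

`%Y-%m-%d` extracts the ISO date: 1994-08-04.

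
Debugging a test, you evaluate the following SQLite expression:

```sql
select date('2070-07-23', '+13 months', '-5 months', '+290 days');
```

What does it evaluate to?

Adding +13 months to 2070-07-23 gives 2071-08-23.
Adding -5 months to 2071-08-23 gives 2071-03-23.
Applying '+290 days' to 2071-03-23: counting 290 days forward gives 2072-01-07.

2072-01-07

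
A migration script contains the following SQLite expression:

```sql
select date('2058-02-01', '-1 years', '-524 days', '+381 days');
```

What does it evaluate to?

Adding -1 year to 2058-02-01 gives 2057-02-01.
Applying '-524 days' to 2057-02-01: counting 524 days back gives 2055-08-27.
Applying '+381 days' to 2055-08-27: counting 381 days forward gives 2056-09-11.

2056-09-11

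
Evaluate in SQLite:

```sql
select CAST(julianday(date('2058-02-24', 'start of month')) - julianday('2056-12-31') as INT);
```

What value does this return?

397

`start of month` rewinds 2058-02-24 to 2058-02-01.
0 days remain in December 2056 after the 31st (31 − 31).
Full months from January 2057 through January 2058 contribute their day counts.
Then 1 day into February 2058.
Total: 0 + 31 + 28 + 31 + 30 + 31 + 30 + 31 + 31 + 30 + 31 + 30 + 31 + 31 + 1 = 397.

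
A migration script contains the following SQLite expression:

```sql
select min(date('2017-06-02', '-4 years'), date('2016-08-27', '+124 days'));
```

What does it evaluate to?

date('2017-06-02', '-4 years') → 2013-06-02.
date('2016-08-27', '+124 days') → 2016-12-29.
Earlier of the two is 2013-06-02.

2013-06-02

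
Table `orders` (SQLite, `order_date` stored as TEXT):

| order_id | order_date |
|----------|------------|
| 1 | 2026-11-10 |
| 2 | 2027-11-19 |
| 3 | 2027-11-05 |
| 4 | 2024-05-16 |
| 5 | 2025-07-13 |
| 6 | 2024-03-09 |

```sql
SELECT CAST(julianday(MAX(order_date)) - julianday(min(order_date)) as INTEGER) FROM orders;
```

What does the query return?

MIN = 2024-03-09, MAX = 2027-11-19.
22 days remain in March 2024 after the 9th (31 − 9).
Full months from April 2024 through October 2027 contribute their day counts.
Then 19 days into November 2027.
Total: 22 + 30 + 31 + 30 + 31 + 31 + 30 + 31 + 30 + 31 + 31 + 28 + 31 + 30 + 31 + 30 + 31 + 31 + 30 + 31 + 30 + 31 + 31 + 28 + 31 + 30 + 31 + 30 + 31 + 31 + 30 + 31 + 30 + 31 + 31 + 28 + 31 + 30 + 31 + 30 + 31 + 31 + 30 + 31 + 19 = 1350.

1350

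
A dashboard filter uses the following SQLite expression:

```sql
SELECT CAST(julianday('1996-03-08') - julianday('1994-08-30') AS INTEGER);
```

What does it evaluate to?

1 day remains in August 1994 after the 30th (31 − 30).
Full months from September 1994 through February 1996 contribute their day counts.
Then 8 days into March 1996.
Total: 1 + 30 + 31 + 30 + 31 + 31 + 28 + 31 + 30 + 31 + 30 + 31 + 31 + 30 + 31 + 30 + 31 + 31 + 29 + 8 = 556.

556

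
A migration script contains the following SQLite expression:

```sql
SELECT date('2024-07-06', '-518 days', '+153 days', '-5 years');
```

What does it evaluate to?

Applying '-518 days' to 2024-07-06: counting 518 days back gives 2023-02-04.
Applying '+153 days' to 2023-02-04: counting 153 days forward gives 2023-07-07.
Adding -5 years to 2023-07-07 gives 2018-07-07.

2018-07-07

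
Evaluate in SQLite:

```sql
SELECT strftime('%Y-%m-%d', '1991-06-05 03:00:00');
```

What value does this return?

`%Y-%m-%d` extracts the ISO date: 1991-06-05.

1991-06-05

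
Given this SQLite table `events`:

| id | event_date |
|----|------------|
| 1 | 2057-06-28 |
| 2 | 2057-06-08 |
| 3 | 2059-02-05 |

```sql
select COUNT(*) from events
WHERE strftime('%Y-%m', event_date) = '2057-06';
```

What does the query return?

Rows with year-month 2057-06: 2057-06-28, 2057-06-08 → 2.

2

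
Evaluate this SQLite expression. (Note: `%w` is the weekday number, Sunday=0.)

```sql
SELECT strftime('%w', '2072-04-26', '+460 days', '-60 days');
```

First apply '+460 days', '-60 days': 2072-04-26 → 2073-05-31.
2073-05-31 is a Wednesday; with Sunday=0 that is 3.

3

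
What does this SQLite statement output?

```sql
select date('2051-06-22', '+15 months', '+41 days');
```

2052-11-02

Adding +15 months to 2051-06-22 gives 2052-09-22.
Applying '+41 days' to 2052-09-22: counting 41 days forward gives 2052-11-02.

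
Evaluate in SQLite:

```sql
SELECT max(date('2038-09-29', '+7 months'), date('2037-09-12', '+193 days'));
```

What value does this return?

date('2038-09-29', '+7 months') → 2039-04-29.
date('2037-09-12', '+193 days') → 2038-03-24.
Later of the two is 2039-04-29.

2039-04-29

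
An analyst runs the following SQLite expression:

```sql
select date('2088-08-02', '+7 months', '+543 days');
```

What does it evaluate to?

Adding +7 months to 2088-08-02 gives 2089-03-02.
Applying '+543 days' to 2089-03-02: counting 543 days forward gives 2090-08-27.

2090-08-27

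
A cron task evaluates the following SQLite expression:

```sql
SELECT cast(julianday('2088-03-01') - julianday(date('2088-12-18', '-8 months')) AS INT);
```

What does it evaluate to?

Adding -8 months to 2088-12-18 gives 2088-04-18.
30 days remain in March 2088 after the 1st (31 − 1).
Then 18 days into April 2088.
Total: 30 + 18 = 48.
The subtraction is earlier − later, so the result is −48 → -48.

-48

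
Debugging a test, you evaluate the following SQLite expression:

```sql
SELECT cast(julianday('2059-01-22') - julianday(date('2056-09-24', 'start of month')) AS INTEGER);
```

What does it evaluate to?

`start of month` rewinds 2056-09-24 to 2056-09-01.
29 days remain in September 2056 after the 1st (30 − 1).
Full months from October 2056 through December 2058 contribute their day counts.
Then 22 days into January 2059.
Total: 29 + 31 + 30 + 31 + 31 + 28 + 31 + 30 + 31 + 30 + 31 + 31 + 30 + 31 + 30 + 31 + 31 + 28 + 31 + 30 + 31 + 30 + 31 + 31 + 30 + 31 + 30 + 31 + 22 = 873.

873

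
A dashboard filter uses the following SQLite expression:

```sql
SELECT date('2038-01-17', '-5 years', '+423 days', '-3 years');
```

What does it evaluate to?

2031-03-16

Adding -5 years to 2038-01-17 gives 2033-01-17.
Applying '+423 days' to 2033-01-17: counting 423 days forward gives 2034-03-16.
Adding -3 years to 2034-03-16 gives 2031-03-16.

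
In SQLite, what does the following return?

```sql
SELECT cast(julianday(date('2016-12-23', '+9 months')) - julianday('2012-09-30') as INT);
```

1819

Adding +9 months to 2016-12-23 gives 2017-09-23.
0 days remain in September 2012 after the 30th (30 − 30).
Full months from October 2012 through August 2017 contribute their day counts.
Then 23 days into September 2017.
Total: 0 + 31 + 30 + 31 + 31 + 28 + 31 + 30 + 31 + 30 + 31 + 31 + 30 + 31 + 30 + 31 + 31 + 28 + 31 + 30 + 31 + 30 + 31 + 31 + 30 + 31 + 30 + 31 + 31 + 28 + 31 + 30 + 31 + 30 + 31 + 31 + 30 + 31 + 30 + 31 + 31 + 29 + 31 + 30 + 31 + 30 + 31 + 31 + 30 + 31 + 30 + 31 + 31 + 28 + 31 + 30 + 31 + 30 + 31 + 31 + 23 = 1819.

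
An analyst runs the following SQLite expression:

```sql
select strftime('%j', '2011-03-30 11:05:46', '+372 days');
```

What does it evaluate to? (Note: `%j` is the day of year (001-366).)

First apply '+372 days': 2011-03-30 11:05:46 → 2012-04-05 11:05:46.
Day-of-year for 2012-04-05: days since 2012-01-01 inclusive = 96, zero-padded to 096.

096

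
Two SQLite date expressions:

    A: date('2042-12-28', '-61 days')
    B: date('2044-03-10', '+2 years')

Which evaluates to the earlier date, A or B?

A = 2042-10-28.
B = 2046-03-10.
A is earlier.

A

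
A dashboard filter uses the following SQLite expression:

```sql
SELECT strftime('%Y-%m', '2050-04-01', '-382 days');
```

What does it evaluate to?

2049-03

First apply '-382 days': 2050-04-01 → 2049-03-15.
`%Y-%m` extracts the year-month: 2049-03.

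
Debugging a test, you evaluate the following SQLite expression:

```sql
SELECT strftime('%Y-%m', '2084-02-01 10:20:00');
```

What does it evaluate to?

`%Y-%m` extracts the year-month: 2084-02.

2084-02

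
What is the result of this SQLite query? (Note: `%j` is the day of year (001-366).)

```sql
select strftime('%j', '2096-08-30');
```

243

Day-of-year for 2096-08-30: days since 2096-01-01 inclusive = 243, zero-padded to 243.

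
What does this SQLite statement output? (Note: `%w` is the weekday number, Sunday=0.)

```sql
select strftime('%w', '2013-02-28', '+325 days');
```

First apply '+325 days': 2013-02-28 → 2014-01-19.
2014-01-19 is a Sunday; with Sunday=0 that is 0.

0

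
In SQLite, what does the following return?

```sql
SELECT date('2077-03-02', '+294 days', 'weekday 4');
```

Applying '+294 days' to 2077-03-02: counting 294 days forward gives 2077-12-21.
`weekday 4` advances to the next Thursday; 2077-12-21 is a Tuesday, so it moves forward to 2077-12-23.

2077-12-23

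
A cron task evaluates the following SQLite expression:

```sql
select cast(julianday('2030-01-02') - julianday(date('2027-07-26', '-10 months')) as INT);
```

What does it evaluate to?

Adding -10 months to 2027-07-26 gives 2026-09-26.
4 days remain in September 2026 after the 26th (30 − 26).
Full months from October 2026 through December 2029 contribute their day counts.
Then 2 days into January 2030.
Total: 4 + 31 + 30 + 31 + 31 + 28 + 31 + 30 + 31 + 30 + 31 + 31 + 30 + 31 + 30 + 31 + 31 + 29 + 31 + 30 + 31 + 30 + 31 + 31 + 30 + 31 + 30 + 31 + 31 + 28 + 31 + 30 + 31 + 30 + 31 + 31 + 30 + 31 + 30 + 31 + 2 = 1194.

1194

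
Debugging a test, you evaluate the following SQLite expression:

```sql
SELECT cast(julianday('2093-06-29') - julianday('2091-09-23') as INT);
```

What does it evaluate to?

645

7 days remain in September 2091 after the 23rd (30 − 23).
Full months from October 2091 through May 2093 contribute their day counts.
Then 29 days into June 2093.
Total: 7 + 31 + 30 + 31 + 31 + 29 + 31 + 30 + 31 + 30 + 31 + 31 + 30 + 31 + 30 + 31 + 31 + 28 + 31 + 30 + 31 + 29 = 645.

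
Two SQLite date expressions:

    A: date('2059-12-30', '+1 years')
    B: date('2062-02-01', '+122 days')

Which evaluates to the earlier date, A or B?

A

A = 2060-12-30.
B = 2062-06-03.
A is earlier.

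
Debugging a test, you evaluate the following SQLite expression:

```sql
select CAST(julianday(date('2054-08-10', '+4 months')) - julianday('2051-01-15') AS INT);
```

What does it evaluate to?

1425

Adding +4 months to 2054-08-10 gives 2054-12-10.
16 days remain in January 2051 after the 15th (31 − 15).
Full months from February 2051 through November 2054 contribute their day counts.
Then 10 days into December 2054.
Total: 16 + 28 + 31 + 30 + 31 + 30 + 31 + 31 + 30 + 31 + 30 + 31 + 31 + 29 + 31 + 30 + 31 + 30 + 31 + 31 + 30 + 31 + 30 + 31 + 31 + 28 + 31 + 30 + 31 + 30 + 31 + 31 + 30 + 31 + 30 + 31 + 31 + 28 + 31 + 30 + 31 + 30 + 31 + 31 + 30 + 31 + 30 + 10 = 1425.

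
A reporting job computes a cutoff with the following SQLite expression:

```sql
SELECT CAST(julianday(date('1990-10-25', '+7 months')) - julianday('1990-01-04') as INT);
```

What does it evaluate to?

Adding +7 months to 1990-10-25 gives 1991-05-25.
27 days remain in January 1990 after the 4th (31 − 4).
Full months from February 1990 through April 1991 contribute their day counts.
Then 25 days into May 1991.
Total: 27 + 28 + 31 + 30 + 31 + 30 + 31 + 31 + 30 + 31 + 30 + 31 + 31 + 28 + 31 + 30 + 25 = 506.

506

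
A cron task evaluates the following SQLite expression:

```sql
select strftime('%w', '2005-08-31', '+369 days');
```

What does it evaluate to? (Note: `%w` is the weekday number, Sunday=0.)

1

First apply '+369 days': 2005-08-31 → 2006-09-04.
2006-09-04 is a Monday; with Sunday=0 that is 1.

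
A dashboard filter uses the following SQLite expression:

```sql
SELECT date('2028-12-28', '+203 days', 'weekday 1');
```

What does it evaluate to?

2029-07-23

Applying '+203 days' to 2028-12-28: counting 203 days forward gives 2029-07-19.
`weekday 1` advances to the next Monday; 2029-07-19 is a Thursday, so it moves forward to 2029-07-23.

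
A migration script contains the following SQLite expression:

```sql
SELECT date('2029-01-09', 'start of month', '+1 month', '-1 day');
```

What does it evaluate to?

`start of month` rewinds 2029-01-09 to 2029-01-01.
Adding +1 month to 2029-01-01 gives 2029-02-01.
Going back 1 day from 2029-02-01 reaches 2029-01-31 (last day of January, 31 days).

2029-01-31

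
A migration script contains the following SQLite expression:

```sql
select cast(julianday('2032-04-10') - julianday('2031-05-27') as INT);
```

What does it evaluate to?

4 days remain in May 2031 after the 27th (31 − 27).
Full months from June 2031 through March 2032 contribute their day counts.
Then 10 days into April 2032.
Total: 4 + 30 + 31 + 31 + 30 + 31 + 30 + 31 + 31 + 29 + 31 + 10 = 319.

319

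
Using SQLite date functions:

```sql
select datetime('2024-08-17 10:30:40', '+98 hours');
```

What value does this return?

+98 hours from 2024-08-17 10:30:40 is 2024-08-21 12:30:40 (crosses midnight).

2024-08-21 12:30:40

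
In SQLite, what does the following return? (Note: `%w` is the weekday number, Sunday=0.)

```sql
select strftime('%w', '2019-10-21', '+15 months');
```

4

First apply '+15 months': 2019-10-21 → 2021-01-21.
2021-01-21 is a Thursday; with Sunday=0 that is 4.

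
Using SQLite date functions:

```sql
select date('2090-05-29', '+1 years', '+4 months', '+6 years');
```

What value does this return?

2097-09-29

Adding +1 year to 2090-05-29 gives 2091-05-29.
Adding +4 months to 2091-05-29 gives 2091-09-29.
Adding +6 years to 2091-09-29 gives 2097-09-29.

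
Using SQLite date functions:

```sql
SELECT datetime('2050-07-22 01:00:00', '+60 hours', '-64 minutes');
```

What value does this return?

+60 hours from 2050-07-22 01:00:00 is 2050-07-24 13:00:00 (crosses midnight).
64 minutes = 1h 4m; -64 minutes from 2050-07-24 13:00:00 is 2050-07-24 11:56:00.

2050-07-24 11:56:00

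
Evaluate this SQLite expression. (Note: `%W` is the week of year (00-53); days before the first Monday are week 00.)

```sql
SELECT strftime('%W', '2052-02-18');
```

2052-02-18 is a Sunday. SQLite's %W counts Mondays since the year started; the result is 07.

07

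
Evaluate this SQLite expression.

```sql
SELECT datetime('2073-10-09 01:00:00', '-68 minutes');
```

2073-10-08 23:52:00

68 minutes = 1h 8m; -68 minutes from 2073-10-09 01:00:00 is 2073-10-08 23:52:00 (crosses midnight).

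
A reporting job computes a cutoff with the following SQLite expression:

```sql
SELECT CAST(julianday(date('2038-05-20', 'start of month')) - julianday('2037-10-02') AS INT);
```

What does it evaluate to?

`start of month` rewinds 2038-05-20 to 2038-05-01.
29 days remain in October 2037 after the 2nd (31 − 2).
Full months from November 2037 through April 2038 contribute their day counts.
Then 1 day into May 2038.
Total: 29 + 30 + 31 + 31 + 28 + 31 + 30 + 1 = 211.

211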